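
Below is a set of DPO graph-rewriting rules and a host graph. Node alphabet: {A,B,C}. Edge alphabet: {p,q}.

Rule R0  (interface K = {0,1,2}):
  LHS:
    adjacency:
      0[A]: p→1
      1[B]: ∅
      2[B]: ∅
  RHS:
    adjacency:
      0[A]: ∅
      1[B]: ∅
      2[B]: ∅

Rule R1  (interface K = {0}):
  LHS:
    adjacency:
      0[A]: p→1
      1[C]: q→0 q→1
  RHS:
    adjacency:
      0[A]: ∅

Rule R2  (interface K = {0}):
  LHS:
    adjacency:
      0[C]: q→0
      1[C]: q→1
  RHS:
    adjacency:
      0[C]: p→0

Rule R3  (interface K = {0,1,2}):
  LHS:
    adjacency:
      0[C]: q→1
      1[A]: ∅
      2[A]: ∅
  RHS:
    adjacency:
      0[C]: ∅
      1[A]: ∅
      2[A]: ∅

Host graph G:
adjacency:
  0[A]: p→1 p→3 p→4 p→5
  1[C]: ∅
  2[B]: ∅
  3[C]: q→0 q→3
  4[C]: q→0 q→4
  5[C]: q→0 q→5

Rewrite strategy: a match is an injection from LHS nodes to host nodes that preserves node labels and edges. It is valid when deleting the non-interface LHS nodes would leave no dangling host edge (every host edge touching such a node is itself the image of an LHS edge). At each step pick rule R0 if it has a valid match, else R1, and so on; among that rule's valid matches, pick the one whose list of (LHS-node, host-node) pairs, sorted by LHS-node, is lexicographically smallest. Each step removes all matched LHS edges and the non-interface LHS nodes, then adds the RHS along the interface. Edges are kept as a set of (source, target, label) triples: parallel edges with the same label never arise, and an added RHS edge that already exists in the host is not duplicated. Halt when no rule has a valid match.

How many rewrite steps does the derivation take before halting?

Answer: 3

Rewrite trace:
[0] host  ⇒  6 nodes, 10 edges  {0-p->1 0-p->3 0-p->4 0-p->5 3-q->0 3-q->3 4-q->0 4-q->4 5-q->0 5-q->5}
[1] R1 @ {0↦0, 1↦3}  ⇒  5 nodes, 7 edges  {0-p->1 0-p->4 0-p->5 4-q->0 4-q->4 5-q->0 5-q->5}
[2] R1 @ {0↦0, 1↦4}  ⇒  4 nodes, 4 edges  {0-p->1 0-p->5 5-q->0 5-q->5}
[3] R1 @ {0↦0, 1↦5}  ⇒  3 nodes, 1 edges  {0-p->1}
normal form: no rule applies after step 3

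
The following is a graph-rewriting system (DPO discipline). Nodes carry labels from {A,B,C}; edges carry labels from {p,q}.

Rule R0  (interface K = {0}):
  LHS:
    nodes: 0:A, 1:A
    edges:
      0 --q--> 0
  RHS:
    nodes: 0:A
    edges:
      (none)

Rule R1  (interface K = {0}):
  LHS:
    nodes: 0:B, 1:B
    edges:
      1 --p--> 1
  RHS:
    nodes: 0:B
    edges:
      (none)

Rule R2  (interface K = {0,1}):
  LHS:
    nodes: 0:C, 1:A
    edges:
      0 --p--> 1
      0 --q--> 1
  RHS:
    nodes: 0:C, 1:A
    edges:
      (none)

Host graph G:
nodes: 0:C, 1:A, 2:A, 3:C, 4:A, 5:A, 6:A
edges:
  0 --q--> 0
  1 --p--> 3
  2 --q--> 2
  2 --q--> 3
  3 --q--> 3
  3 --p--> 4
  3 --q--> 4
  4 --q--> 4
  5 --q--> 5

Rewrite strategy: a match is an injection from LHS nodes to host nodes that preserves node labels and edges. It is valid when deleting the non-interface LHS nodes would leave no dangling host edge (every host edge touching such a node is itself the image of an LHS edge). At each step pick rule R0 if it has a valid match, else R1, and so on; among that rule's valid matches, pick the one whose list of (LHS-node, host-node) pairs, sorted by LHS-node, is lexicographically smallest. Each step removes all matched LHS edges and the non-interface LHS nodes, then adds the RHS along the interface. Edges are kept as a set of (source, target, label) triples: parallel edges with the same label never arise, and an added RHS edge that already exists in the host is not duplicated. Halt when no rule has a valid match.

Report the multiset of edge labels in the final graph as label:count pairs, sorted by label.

initial: |V|=7 |E|=9  E = 0-q->0 1-p->3 2-q->2 2-q->3 3-q->3 3-p->4 3-q->4 4-q->4 5-q->5
step 1: apply R0 at {0↦2, 1↦6}  → |V|=6 |E|=8  E = 0-q->0 1-p->3 2-q->3 3-q->3 3-p->4 3-q->4 4-q->4 5-q->5
step 2: apply R2 at {0↦3, 1↦4}  → |V|=6 |E|=6  E = 0-q->0 1-p->3 2-q->3 3-q->3 4-q->4 5-q->5
halt: no rule applies after step 2
NF edges: [(0, 0, 'q'), (1, 3, 'p'), (2, 3, 'q'), (3, 3, 'q'), (4, 4, 'q'), (5, 5, 'q')]

Answer: p:1 q:5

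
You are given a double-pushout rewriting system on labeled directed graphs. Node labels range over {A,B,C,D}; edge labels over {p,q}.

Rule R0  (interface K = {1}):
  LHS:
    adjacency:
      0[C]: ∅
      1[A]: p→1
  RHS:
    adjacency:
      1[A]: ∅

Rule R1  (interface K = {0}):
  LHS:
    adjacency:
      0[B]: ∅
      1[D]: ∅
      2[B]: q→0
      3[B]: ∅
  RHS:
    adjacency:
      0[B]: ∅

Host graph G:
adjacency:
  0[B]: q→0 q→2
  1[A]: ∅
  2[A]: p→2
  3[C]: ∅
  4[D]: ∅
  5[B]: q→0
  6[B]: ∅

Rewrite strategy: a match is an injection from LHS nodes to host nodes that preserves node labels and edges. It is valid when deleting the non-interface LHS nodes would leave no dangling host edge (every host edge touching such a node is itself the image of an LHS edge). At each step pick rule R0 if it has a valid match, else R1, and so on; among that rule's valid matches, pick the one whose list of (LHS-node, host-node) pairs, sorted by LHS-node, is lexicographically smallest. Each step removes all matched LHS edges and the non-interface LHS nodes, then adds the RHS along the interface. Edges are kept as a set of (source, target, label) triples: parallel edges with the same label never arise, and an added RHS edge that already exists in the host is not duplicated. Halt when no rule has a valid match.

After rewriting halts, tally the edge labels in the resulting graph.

[0] host  ⇒  7 nodes, 4 edges  {0-q->0 0-q->2 2-p->2 5-q->0}
[1] R0 @ {0↦3, 1↦2}  ⇒  6 nodes, 3 edges  {0-q->0 0-q->2 5-q->0}
[2] R1 @ {0↦0, 1↦4, 2↦5, 3↦6}  ⇒  3 nodes, 2 edges  {0-q->0 0-q->2}
halt: no rule applies after step 2
NF edges: [(0, 0, 'q'), (0, 2, 'q')]

Answer: q:2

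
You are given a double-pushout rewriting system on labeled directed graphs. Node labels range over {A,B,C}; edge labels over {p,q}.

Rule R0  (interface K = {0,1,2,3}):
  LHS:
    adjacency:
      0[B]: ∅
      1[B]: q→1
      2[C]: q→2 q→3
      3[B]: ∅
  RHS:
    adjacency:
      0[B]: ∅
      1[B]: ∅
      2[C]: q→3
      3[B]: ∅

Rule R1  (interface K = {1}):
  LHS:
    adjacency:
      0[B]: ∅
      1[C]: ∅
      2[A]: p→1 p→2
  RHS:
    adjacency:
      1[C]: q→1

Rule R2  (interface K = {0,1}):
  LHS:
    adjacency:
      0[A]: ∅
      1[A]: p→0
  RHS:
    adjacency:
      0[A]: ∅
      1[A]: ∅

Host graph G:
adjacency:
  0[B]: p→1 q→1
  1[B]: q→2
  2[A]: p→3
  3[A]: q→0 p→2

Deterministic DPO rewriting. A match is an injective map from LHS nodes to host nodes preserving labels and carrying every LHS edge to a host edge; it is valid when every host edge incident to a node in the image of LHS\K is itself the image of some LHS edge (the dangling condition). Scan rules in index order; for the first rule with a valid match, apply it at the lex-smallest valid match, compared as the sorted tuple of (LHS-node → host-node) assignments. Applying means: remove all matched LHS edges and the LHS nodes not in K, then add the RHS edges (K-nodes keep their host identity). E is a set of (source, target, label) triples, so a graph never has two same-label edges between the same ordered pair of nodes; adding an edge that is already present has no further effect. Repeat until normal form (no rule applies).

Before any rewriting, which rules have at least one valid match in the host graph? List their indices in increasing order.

R0: no valid match — LHS pattern not found
R1: no valid match — LHS pattern not found
R2: 2 valid matches — {0↦2, 1↦3}, {0↦3, 1↦2}

Answer: [R2]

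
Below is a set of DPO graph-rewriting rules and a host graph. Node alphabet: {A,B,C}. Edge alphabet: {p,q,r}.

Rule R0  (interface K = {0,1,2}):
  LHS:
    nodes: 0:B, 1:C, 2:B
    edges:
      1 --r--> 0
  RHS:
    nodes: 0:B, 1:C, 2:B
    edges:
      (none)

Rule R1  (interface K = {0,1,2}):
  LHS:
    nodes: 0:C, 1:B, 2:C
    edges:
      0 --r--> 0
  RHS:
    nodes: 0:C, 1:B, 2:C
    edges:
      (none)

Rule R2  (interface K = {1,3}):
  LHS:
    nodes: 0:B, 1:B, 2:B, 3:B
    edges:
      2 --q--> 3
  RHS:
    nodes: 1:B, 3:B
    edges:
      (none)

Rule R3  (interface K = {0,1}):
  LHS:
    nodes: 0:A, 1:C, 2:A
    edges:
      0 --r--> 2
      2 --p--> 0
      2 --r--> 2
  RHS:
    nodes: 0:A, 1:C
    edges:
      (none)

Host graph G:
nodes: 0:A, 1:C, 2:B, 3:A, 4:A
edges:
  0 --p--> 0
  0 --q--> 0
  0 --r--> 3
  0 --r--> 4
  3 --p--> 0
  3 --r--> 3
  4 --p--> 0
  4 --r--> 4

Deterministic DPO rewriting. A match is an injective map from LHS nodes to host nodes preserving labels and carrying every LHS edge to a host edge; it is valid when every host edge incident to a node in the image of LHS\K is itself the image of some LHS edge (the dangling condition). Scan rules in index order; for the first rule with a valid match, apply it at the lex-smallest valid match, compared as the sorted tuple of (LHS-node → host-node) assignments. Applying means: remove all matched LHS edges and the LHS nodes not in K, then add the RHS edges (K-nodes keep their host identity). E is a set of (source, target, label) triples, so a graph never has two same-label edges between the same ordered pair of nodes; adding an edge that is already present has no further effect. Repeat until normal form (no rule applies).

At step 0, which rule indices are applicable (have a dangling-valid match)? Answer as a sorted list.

R0: no valid match — LHS pattern not found
R1: no valid match — LHS pattern not found
R2: no valid match — LHS pattern not found
R3: 2 valid matches — {0↦0, 1↦1, 2↦3}, {0↦0, 1↦1, 2↦4}

Answer: [R3]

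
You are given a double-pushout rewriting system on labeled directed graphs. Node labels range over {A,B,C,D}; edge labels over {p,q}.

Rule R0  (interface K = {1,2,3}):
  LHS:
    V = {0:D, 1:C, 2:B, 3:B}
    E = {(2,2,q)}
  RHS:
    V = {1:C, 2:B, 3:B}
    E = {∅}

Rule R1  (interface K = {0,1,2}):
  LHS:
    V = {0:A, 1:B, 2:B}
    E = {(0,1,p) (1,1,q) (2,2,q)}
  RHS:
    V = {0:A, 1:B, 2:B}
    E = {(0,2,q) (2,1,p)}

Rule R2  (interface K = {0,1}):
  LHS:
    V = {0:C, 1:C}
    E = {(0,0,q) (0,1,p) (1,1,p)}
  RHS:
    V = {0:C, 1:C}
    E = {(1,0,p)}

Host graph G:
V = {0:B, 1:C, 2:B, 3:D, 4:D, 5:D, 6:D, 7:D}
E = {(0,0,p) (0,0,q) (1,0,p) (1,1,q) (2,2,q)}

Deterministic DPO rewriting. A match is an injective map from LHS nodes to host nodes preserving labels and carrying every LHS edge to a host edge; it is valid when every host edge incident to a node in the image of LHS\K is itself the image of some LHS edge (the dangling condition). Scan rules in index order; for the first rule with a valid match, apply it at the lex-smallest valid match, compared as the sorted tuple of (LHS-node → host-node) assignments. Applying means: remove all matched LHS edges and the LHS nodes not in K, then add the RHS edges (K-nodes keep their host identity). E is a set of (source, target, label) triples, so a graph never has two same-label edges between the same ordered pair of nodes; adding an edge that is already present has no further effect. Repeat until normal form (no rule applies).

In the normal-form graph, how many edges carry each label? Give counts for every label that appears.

Answer: p:2 q:1

Rewrite trace:
[0] host  ⇒  8 nodes, 5 edges  {0-p->0 0-q->0 1-p->0 1-q->1 2-q->2}
[1] R0 @ {0↦3, 1↦1, 2↦0, 3↦2}  ⇒  7 nodes, 4 edges  {0-p->0 1-p->0 1-q->1 2-q->2}
[2] R0 @ {0↦4, 1↦1, 2↦2, 3↦0}  ⇒  6 nodes, 3 edges  {0-p->0 1-p->0 1-q->1}
normal form: no rule applies after step 2
NF edges: [(0, 0, 'p'), (1, 0, 'p'), (1, 1, 'q')]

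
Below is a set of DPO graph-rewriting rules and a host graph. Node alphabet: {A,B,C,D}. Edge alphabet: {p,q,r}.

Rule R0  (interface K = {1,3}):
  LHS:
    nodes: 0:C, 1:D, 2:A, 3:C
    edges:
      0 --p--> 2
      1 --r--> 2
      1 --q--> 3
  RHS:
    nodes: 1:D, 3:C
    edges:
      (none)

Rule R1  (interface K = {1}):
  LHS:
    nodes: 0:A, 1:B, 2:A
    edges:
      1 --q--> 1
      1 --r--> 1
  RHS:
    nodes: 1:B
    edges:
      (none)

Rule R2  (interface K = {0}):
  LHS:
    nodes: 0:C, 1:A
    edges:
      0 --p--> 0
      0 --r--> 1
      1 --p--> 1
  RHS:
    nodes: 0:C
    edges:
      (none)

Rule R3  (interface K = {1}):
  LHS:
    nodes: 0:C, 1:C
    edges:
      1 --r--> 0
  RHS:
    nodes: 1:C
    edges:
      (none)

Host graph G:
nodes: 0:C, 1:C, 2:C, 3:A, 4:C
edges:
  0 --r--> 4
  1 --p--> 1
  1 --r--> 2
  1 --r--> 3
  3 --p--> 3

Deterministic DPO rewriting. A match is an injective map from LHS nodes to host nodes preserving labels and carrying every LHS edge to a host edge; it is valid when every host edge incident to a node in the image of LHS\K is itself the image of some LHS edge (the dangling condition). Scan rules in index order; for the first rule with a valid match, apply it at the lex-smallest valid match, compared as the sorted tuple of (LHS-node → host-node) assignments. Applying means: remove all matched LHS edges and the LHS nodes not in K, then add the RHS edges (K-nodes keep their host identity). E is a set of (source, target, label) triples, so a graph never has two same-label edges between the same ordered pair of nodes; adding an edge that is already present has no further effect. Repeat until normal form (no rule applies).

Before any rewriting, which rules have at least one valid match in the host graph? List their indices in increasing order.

R0: no valid match — LHS pattern not found
R1: no valid match — LHS pattern not found
R2: 1 valid match — {0↦1, 1↦3}
R3: 2 valid matches — {0↦2, 1↦1}, {0↦4, 1↦0}

Answer: [R2,R3]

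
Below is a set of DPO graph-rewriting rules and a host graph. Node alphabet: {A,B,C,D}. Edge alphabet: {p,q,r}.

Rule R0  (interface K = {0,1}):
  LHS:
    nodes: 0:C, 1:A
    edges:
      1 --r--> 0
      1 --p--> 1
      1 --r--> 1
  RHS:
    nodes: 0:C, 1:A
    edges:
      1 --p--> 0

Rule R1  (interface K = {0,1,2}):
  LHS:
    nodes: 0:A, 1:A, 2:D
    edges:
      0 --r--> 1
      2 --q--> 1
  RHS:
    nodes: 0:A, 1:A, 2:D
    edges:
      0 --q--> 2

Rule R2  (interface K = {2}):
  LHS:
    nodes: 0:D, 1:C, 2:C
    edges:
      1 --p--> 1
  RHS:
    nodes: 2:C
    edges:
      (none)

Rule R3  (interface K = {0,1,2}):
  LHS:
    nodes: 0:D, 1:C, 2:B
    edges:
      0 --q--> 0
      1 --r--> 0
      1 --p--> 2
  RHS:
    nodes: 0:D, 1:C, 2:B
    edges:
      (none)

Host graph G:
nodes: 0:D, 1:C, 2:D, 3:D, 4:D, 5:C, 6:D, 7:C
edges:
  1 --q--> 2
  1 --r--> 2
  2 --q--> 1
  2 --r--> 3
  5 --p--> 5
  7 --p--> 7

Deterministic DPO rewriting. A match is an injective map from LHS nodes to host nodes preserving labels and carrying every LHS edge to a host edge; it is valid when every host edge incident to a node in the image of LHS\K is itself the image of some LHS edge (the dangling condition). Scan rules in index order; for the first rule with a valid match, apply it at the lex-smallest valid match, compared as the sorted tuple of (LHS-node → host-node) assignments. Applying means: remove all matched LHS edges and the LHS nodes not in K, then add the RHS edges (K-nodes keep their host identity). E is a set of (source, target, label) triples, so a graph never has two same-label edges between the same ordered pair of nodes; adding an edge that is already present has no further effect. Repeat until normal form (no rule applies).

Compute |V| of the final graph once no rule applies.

Answer: 4

Steps:
initial: |V|=8 |E|=6  E = 1-q->2 1-r->2 2-q->1 2-r->3 5-p->5 7-p->7
step 1: apply R2 at {0↦0, 1↦5, 2↦1}  → |V|=6 |E|=5  E = 1-q->2 1-r->2 2-q->1 2-r->3 7-p->7
step 2: apply R2 at {0↦4, 1↦7, 2↦1}  → |V|=4 |E|=4  E = 1-q->2 1-r->2 2-q->1 2-r->3
final graph: no rule applies after step 2
NF nodes: {1:C, 2:D, 3:D, 6:D}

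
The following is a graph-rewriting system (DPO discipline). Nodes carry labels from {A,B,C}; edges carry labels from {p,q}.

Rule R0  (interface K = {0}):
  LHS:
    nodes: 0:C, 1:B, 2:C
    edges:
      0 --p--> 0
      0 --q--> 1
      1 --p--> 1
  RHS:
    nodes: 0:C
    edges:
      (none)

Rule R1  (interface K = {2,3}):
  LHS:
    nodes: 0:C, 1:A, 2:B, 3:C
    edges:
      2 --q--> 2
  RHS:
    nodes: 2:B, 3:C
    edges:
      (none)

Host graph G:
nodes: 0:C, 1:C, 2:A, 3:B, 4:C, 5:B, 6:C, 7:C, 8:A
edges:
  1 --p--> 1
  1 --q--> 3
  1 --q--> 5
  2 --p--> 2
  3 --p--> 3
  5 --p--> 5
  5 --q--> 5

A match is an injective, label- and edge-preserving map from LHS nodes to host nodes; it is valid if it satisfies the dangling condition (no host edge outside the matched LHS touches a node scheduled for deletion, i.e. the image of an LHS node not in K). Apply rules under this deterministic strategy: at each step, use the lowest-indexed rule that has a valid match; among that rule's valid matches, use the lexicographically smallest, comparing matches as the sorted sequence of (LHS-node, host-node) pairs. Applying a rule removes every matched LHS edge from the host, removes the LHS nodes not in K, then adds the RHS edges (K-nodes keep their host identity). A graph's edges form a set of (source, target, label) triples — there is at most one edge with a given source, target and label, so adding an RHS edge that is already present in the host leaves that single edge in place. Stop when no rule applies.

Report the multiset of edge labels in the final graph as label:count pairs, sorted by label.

[0] host  ⇒  9 nodes, 7 edges  {1-p->1 1-q->3 1-q->5 2-p->2 3-p->3 5-p->5 5-q->5}
[1] R0 @ {0↦1, 1↦3, 2↦0}  ⇒  7 nodes, 4 edges  {1-q->5 2-p->2 5-p->5 5-q->5}
[2] R1 @ {0↦4, 1↦8, 2↦5, 3↦1}  ⇒  5 nodes, 3 edges  {1-q->5 2-p->2 5-p->5}
normal form: no rule applies after step 2
NF edges: [(1, 5, 'q'), (2, 2, 'p'), (5, 5, 'p')]

Answer: p:2 q:1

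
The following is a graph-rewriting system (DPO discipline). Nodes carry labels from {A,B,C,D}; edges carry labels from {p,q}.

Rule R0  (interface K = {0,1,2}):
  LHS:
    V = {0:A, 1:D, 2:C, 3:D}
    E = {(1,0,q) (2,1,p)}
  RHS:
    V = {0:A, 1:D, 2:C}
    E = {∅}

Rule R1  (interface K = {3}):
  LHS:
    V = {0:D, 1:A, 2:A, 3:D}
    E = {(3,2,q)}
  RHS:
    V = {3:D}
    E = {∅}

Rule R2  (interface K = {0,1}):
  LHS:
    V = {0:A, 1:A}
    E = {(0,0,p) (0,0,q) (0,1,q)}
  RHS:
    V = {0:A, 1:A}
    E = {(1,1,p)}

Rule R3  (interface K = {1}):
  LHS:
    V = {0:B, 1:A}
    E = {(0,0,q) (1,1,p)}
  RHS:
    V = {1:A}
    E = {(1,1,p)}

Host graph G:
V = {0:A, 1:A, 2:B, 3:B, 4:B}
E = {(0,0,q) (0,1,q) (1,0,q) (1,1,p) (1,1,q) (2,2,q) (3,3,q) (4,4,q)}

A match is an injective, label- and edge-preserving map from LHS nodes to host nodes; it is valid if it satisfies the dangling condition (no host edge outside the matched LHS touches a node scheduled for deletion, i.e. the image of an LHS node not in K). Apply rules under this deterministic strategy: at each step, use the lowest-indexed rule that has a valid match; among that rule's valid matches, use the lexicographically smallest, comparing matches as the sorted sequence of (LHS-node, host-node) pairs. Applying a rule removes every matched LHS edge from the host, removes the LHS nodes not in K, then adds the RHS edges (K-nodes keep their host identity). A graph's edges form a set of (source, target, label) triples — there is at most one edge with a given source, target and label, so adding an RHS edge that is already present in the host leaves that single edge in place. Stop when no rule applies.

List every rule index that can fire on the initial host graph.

R0: no valid match — LHS pattern not found
R1: no valid match — LHS pattern not found
R2: 1 valid match — {0↦1, 1↦0}
R3: 3 valid matches — {0↦2, 1↦1}, {0↦3, 1↦1}, {0↦4, 1↦1}

Answer: [R2,R3]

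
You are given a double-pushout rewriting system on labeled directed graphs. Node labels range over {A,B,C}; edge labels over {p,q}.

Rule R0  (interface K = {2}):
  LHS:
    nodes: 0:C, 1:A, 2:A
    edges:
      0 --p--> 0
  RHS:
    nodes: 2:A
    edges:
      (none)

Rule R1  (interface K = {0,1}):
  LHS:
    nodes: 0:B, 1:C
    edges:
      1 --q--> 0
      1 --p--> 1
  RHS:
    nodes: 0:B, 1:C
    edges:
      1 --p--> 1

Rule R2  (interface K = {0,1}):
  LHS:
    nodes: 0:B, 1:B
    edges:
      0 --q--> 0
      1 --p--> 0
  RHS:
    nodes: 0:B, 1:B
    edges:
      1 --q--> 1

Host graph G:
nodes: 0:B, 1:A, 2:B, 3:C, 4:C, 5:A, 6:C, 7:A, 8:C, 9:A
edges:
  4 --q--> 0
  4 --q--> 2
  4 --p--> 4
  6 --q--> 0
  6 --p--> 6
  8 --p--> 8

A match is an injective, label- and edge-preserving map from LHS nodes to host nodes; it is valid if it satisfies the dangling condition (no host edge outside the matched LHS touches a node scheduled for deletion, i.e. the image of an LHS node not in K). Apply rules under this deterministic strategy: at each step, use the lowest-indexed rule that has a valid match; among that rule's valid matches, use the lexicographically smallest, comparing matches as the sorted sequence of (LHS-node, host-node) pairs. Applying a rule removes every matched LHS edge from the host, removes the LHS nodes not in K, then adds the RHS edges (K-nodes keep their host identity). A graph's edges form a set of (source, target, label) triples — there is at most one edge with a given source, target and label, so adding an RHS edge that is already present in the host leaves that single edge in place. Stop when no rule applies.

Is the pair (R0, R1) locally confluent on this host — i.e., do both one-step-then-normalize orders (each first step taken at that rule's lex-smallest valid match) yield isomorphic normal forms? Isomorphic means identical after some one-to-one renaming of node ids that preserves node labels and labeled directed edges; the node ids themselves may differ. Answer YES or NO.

branch R0-first: apply at {0↦8, 1↦1, 2↦5} → |E|=5, then 5 more step(s) → NF |V|=4 |E|=0 V={0:B, 2:B, 3:C, 9:A} E=∅
branch R1-first: apply at {0↦0, 1↦4} → |E|=5, then 5 more step(s) → NF |V|=4 |E|=0 V={0:B, 2:B, 3:C, 9:A} E=∅
graphs isomorphic (equal up to label-preserving node renaming)

Answer: YES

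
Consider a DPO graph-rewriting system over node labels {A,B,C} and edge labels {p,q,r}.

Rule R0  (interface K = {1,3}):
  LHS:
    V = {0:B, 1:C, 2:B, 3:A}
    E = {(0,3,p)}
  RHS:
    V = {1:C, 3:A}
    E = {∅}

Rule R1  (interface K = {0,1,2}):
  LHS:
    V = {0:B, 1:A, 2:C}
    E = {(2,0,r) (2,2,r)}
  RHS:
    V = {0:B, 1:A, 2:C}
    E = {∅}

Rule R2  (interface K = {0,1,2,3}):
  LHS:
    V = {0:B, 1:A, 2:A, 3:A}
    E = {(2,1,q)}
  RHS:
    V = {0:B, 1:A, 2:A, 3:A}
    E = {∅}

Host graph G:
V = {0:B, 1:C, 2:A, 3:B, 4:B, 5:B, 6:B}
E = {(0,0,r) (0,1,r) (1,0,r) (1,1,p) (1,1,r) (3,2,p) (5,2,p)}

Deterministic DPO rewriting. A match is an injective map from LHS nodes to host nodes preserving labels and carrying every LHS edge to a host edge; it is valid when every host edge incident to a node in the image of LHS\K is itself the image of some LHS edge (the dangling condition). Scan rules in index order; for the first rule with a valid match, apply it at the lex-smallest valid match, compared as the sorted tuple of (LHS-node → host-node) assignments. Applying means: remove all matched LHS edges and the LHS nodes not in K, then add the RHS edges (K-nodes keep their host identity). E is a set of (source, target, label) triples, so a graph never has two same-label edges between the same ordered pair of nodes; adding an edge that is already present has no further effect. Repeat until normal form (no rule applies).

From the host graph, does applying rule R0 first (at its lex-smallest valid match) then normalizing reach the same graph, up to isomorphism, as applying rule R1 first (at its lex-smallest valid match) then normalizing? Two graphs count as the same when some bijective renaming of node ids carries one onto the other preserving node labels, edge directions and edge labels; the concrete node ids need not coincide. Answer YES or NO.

Answer: YES

Steps:
branch R0-first: apply at {0↦3, 1↦1, 2↦4, 3↦2} → |E|=6, then 2 more step(s) → NF |V|=3 |E|=3 V={0:B, 1:C, 2:A} E=0-r->0 0-r->1 1-p->1
branch R1-first: apply at {0↦0, 1↦2, 2↦1} → |E|=5, then 2 more step(s) → NF |V|=3 |E|=3 V={0:B, 1:C, 2:A} E=0-r->0 0-r->1 1-p->1
graphs isomorphic (equal up to label-preserving node renaming)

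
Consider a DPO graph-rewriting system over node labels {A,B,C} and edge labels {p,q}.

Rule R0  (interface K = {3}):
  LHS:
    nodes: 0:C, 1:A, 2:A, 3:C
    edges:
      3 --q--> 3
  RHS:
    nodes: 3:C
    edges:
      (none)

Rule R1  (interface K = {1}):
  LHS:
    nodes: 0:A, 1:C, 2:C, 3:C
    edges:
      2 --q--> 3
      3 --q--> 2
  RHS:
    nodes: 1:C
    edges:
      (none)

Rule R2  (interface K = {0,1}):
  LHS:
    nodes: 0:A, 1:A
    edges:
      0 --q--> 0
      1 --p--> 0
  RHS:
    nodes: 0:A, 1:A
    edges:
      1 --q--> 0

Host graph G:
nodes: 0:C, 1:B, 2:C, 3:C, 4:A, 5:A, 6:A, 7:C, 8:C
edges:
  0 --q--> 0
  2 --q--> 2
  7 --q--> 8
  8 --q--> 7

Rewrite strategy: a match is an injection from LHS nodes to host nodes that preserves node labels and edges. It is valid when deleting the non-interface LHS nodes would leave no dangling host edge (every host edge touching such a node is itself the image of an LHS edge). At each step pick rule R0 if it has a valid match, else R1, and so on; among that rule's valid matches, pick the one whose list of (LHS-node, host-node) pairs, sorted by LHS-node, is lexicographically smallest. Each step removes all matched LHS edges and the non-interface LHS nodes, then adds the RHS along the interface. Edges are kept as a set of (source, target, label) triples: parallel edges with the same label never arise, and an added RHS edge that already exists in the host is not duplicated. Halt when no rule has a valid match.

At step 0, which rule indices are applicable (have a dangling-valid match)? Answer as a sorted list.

Answer: [R0,R1]

Steps:
R0: 12 valid matches — {0↦3, 1↦4, 2↦5, 3↦0}, {0↦3, 1↦4, 2↦5, 3↦2}, {0↦3, 1↦4, 2↦6, 3↦0} (+9 more)
R1: 18 valid matches — {0↦4, 1↦0, 2↦7, 3↦8}, {0↦4, 1↦0, 2↦8, 3↦7}, {0↦4, 1↦2, 2↦7, 3↦8} (+15 more)
R2: no valid match — LHS pattern not found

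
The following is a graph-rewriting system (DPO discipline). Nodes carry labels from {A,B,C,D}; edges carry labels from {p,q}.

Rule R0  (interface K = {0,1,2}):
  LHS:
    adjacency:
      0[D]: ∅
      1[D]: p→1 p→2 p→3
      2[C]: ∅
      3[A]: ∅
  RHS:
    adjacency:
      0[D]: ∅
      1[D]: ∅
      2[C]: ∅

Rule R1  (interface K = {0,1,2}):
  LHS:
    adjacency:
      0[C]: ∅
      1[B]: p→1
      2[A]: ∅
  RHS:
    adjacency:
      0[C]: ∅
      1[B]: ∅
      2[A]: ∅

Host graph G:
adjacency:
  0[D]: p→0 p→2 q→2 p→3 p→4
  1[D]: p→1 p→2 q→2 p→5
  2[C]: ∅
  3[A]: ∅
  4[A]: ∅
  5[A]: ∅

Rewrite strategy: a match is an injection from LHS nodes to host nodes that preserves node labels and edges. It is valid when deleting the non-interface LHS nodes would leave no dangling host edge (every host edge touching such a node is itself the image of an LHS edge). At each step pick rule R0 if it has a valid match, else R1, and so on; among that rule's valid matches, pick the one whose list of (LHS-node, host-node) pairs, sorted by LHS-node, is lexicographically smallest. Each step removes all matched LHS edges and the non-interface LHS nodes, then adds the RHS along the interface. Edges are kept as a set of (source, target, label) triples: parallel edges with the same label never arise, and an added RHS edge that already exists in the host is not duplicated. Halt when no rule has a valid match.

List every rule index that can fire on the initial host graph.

R0: 3 valid matches — {0↦0, 1↦1, 2↦2, 3↦5}, {0↦1, 1↦0, 2↦2, 3↦3}, {0↦1, 1↦0, 2↦2, 3↦4}
R1: no valid match — LHS pattern not found

Answer: [R0]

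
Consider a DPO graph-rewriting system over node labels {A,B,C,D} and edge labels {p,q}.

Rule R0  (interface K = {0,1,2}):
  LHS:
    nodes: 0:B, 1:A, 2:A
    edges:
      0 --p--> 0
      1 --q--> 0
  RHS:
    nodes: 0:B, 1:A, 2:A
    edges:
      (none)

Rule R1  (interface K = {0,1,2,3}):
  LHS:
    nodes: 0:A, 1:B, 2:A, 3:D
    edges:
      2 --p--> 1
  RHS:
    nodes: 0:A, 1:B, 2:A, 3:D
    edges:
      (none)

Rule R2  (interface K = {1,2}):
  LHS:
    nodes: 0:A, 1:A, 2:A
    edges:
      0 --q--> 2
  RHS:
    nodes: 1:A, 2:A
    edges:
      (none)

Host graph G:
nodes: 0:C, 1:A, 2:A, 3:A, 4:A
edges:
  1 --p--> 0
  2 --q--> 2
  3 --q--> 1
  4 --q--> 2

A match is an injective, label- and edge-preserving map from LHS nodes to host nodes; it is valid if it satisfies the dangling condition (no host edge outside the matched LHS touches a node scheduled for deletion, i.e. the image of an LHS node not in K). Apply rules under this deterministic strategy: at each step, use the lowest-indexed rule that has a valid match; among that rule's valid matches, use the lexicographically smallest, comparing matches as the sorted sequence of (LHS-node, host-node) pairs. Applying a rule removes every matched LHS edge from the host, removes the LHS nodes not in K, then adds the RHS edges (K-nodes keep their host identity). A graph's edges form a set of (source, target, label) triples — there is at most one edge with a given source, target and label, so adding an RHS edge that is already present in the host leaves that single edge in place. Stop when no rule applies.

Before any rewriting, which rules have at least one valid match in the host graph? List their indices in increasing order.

Answer: [R2]

Steps:
R0: no valid match — LHS pattern not found
R1: no valid match — LHS pattern not found
R2: 4 valid matches — {0↦3, 1↦2, 2↦1}, {0↦3, 1↦4, 2↦1}, {0↦4, 1↦1, 2↦2} (+1 more)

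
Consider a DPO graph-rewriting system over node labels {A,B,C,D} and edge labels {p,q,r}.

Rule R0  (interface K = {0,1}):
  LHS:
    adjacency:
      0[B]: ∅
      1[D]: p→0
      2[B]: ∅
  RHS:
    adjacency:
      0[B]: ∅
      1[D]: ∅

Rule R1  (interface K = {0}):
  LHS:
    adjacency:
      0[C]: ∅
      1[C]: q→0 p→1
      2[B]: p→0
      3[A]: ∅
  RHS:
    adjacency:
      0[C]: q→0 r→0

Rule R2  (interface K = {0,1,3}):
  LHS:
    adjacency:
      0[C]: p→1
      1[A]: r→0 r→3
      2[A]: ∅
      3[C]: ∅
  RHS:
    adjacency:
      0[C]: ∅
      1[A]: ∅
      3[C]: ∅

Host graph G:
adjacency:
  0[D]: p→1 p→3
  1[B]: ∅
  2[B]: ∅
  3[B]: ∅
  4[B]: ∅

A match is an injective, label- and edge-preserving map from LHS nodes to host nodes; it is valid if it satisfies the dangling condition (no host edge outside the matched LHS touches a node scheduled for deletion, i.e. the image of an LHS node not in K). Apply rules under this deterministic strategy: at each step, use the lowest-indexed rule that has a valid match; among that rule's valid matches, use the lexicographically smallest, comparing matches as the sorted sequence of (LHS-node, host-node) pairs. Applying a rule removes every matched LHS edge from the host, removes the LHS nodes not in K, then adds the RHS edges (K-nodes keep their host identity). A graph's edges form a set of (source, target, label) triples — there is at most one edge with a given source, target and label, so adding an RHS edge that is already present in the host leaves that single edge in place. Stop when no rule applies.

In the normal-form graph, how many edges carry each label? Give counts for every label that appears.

start.  V:5 E:2  edges: 0-p->1 0-p->3
1. fire R0 via {0↦1, 1↦0, 2↦2}  →  V:4 E:1  edges: 0-p->3
2. fire R0 via {0↦3, 1↦0, 2↦1}  →  V:3 E:0  edges: ∅
final graph: no rule applies after step 2
NF edges: []

Answer: (no edges)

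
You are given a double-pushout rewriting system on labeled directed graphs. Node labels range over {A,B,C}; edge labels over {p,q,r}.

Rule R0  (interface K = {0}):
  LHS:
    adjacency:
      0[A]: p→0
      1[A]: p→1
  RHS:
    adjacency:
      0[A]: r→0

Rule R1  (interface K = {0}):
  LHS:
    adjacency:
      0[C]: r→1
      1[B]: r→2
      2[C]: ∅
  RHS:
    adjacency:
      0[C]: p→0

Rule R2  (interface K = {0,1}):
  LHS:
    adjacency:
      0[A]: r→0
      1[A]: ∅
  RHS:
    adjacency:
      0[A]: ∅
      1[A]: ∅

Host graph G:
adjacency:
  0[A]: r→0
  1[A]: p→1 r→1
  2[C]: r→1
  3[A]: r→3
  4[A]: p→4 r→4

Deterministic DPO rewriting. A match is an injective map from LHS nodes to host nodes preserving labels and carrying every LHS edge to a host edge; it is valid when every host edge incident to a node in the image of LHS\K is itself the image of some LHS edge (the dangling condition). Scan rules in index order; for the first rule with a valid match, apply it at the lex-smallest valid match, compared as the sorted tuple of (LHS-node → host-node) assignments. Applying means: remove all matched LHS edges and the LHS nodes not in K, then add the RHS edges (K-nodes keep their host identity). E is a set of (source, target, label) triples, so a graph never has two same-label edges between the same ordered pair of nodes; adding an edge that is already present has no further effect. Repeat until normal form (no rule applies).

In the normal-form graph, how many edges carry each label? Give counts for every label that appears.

initial: |V|=5 |E|=7  E = 0-r->0 1-p->1 1-r->1 2-r->1 3-r->3 4-p->4 4-r->4
step 1: apply R2 at {0↦0, 1↦1}  → |V|=5 |E|=6  E = 1-p->1 1-r->1 2-r->1 3-r->3 4-p->4 4-r->4
step 2: apply R2 at {0↦1, 1↦0}  → |V|=5 |E|=5  E = 1-p->1 2-r->1 3-r->3 4-p->4 4-r->4
step 3: apply R2 at {0↦3, 1↦0}  → |V|=5 |E|=4  E = 1-p->1 2-r->1 4-p->4 4-r->4
step 4: apply R2 at {0↦4, 1↦0}  → |V|=5 |E|=3  E = 1-p->1 2-r->1 4-p->4
step 5: apply R0 at {0↦1, 1↦4}  → |V|=4 |E|=2  E = 1-r->1 2-r->1
step 6: apply R2 at {0↦1, 1↦0}  → |V|=4 |E|=1  E = 2-r->1
normal form: no rule applies after step 6
NF edges: [(2, 1, 'r')]

Answer: r:1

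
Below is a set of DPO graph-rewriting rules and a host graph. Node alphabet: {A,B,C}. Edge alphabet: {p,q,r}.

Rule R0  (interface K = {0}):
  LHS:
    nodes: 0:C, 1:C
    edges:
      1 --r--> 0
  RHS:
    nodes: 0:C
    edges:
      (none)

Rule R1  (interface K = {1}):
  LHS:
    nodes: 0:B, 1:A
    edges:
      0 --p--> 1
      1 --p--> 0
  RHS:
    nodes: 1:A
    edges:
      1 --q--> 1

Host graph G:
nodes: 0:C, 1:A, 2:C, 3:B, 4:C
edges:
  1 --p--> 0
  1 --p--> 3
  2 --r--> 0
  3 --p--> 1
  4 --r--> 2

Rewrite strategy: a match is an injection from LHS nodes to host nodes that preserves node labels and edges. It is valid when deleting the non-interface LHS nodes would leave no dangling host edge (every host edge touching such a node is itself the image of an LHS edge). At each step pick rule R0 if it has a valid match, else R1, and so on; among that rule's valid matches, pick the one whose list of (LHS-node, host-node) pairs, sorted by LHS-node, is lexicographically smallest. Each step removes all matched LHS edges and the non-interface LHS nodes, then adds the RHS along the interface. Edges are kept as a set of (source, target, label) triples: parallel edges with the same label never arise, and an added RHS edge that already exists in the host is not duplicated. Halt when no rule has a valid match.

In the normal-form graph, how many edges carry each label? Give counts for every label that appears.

Answer: p:1 q:1

Derivation:
initial: |V|=5 |E|=5  E = 1-p->0 1-p->3 2-r->0 3-p->1 4-r->2
step 1: apply R0 at {0↦2, 1↦4}  → |V|=4 |E|=4  E = 1-p->0 1-p->3 2-r->0 3-p->1
step 2: apply R0 at {0↦0, 1↦2}  → |V|=3 |E|=3  E = 1-p->0 1-p->3 3-p->1
step 3: apply R1 at {0↦3, 1↦1}  → |V|=2 |E|=2  E = 1-p->0 1-q->1
normal form: no rule applies after step 3
NF edges: [(1, 0, 'p'), (1, 1, 'q')]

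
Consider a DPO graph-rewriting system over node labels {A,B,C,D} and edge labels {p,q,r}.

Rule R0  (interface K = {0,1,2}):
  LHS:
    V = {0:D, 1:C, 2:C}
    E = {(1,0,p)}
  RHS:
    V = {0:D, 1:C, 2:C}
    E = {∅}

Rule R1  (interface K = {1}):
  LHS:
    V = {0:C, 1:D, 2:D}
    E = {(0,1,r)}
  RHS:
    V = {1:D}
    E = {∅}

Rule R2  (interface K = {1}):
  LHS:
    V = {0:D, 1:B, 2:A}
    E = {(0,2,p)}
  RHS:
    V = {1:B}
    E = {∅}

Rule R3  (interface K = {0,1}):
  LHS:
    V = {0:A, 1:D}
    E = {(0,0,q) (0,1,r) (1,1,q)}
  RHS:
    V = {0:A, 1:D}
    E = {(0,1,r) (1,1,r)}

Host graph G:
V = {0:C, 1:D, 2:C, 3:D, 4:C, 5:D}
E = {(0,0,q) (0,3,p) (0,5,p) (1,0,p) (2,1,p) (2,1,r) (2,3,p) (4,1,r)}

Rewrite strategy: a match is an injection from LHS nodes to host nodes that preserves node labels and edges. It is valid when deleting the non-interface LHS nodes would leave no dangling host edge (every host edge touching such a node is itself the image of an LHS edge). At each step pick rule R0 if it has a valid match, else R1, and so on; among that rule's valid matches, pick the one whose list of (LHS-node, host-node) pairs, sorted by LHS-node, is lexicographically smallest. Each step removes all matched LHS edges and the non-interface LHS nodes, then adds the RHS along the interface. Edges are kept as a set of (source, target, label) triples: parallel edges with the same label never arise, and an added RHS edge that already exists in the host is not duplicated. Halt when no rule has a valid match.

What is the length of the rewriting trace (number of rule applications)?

Answer: 6

Derivation:
initial: |V|=6 |E|=8  E = 0-q->0 0-p->3 0-p->5 1-p->0 2-p->1 2-r->1 2-p->3 4-r->1
step 1: apply R0 at {0↦1, 1↦2, 2↦0}  → |V|=6 |E|=7  E = 0-q->0 0-p->3 0-p->5 1-p->0 2-r->1 2-p->3 4-r->1
step 2: apply R0 at {0↦3, 1↦0, 2↦2}  → |V|=6 |E|=6  E = 0-q->0 0-p->5 1-p->0 2-r->1 2-p->3 4-r->1
step 3: apply R0 at {0↦3, 1↦2, 2↦0}  → |V|=6 |E|=5  E = 0-q->0 0-p->5 1-p->0 2-r->1 4-r->1
step 4: apply R0 at {0↦5, 1↦0, 2↦2}  → |V|=6 |E|=4  E = 0-q->0 1-p->0 2-r->1 4-r->1
step 5: apply R1 at {0↦2, 1↦1, 2↦3}  → |V|=4 |E|=3  E = 0-q->0 1-p->0 4-r->1
step 6: apply R1 at {0↦4, 1↦1, 2↦5}  → |V|=2 |E|=2  E = 0-q->0 1-p->0
halt: no rule applies after step 6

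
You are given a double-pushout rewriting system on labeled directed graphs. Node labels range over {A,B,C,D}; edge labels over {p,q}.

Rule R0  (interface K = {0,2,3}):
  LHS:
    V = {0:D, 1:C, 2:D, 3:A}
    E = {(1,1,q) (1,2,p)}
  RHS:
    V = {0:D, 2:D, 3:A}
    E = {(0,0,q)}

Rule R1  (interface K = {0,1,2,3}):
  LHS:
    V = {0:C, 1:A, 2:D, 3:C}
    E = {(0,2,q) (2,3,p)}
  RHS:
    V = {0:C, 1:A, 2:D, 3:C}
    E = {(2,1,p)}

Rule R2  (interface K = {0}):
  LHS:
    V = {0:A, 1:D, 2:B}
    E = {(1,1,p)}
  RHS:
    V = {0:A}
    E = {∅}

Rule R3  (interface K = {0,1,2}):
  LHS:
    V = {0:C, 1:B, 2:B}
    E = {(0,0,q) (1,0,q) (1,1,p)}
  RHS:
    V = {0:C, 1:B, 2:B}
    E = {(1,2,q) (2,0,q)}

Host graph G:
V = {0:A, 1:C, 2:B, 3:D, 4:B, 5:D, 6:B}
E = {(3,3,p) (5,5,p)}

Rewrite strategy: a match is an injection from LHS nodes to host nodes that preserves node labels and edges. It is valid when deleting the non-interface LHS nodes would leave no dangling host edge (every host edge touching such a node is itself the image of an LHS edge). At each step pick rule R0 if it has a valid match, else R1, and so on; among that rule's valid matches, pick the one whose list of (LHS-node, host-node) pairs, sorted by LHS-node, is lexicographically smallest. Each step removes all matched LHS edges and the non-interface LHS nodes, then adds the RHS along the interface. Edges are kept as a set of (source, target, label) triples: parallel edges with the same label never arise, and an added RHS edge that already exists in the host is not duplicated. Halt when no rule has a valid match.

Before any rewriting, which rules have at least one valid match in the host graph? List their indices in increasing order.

Answer: [R2]

Rewrite trace:
R0: no valid match — LHS pattern not found
R1: no valid match — LHS pattern not found
R2: 6 valid matches — {0↦0, 1↦3, 2↦2}, {0↦0, 1↦3, 2↦4}, {0↦0, 1↦3, 2↦6} (+3 more)
R3: no valid match — LHS pattern not found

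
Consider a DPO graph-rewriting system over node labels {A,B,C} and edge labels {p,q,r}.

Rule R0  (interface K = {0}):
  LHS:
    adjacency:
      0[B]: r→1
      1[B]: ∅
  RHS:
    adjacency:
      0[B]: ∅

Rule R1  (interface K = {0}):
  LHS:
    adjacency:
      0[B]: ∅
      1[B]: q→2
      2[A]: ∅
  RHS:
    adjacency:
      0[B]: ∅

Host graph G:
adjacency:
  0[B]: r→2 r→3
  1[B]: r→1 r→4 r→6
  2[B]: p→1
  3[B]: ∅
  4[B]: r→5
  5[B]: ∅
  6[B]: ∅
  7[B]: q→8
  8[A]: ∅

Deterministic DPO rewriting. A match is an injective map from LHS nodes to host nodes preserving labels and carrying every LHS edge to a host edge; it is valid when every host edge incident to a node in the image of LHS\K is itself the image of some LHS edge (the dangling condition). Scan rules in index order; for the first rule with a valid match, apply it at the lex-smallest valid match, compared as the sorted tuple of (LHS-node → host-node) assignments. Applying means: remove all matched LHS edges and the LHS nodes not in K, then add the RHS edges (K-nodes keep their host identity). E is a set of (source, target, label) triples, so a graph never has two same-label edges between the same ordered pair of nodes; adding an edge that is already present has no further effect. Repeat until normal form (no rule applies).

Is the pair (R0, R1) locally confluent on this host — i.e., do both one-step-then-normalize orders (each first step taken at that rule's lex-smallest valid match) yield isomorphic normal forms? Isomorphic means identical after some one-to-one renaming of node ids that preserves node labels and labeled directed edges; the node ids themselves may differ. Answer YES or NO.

Answer: YES

Derivation:
branch R0-first: apply at {0↦0, 1↦3} → |E|=7, then 4 more step(s) → NF |V|=3 |E|=3 V={0:B, 1:B, 2:B} E=0-r->2 1-r->1 2-p->1
branch R1-first: apply at {0↦0, 1↦7, 2↦8} → |E|=7, then 4 more step(s) → NF |V|=3 |E|=3 V={0:B, 1:B, 2:B} E=0-r->2 1-r->1 2-p->1
graphs isomorphic (equal up to label-preserving node renaming)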